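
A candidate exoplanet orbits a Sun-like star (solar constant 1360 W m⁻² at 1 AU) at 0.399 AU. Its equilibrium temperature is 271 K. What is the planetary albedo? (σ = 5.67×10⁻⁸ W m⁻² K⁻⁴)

Flux at 0.399 AU: S = 1360/0.399² = 8540 W m⁻².
From T_eq⁴ = S(1−A)/(4σ): 1−A = 4σT_eq⁴/S.
1−A = 4 × 5.67×10⁻⁸ × (271)⁴ / 8540 = 0.143.

A ≈ 0.86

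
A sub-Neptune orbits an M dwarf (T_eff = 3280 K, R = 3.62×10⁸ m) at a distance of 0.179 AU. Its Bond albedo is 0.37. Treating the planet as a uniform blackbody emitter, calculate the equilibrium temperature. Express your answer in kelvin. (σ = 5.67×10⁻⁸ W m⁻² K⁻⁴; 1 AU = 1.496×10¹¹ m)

d = 0.179 AU = 2.68×10¹⁰ m.
L = 4πR_⋆²σT_⋆⁴ = 4π(3.62×10⁸)² × 5.67×10⁻⁸ × (3280)⁴ = 1.08×10²⁵ W.
S = L/(4πd²) = 1200 W m⁻².
Energy balance: absorbed = emitted ⇒ πR²·S(1−A) = 4πR²·σT_eq⁴, so T_eq⁴ = S(1−A)/(4σ).
T_eq = [1200 × 0.63 / (4 × 5.67×10⁻⁸)]^(1/4) = (3.33×10⁹)^(1/4) = 240 K.

T_eq ≈ 240 K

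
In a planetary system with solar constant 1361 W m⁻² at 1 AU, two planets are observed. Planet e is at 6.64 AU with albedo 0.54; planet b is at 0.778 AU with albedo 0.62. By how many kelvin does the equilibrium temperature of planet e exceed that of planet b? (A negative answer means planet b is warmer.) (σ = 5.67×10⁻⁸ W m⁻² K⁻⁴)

T_eq = [S₀(1−A)/(4σd²)]^(1/4), so T ∝ (1−A)^(1/4) / √d.
T₁ = [1361×0.46/(4×5.67×10⁻⁸×6.64²)]^(1/4) = 88.95 K.
T₂ = [1361×0.38/(4×5.67×10⁻⁸×0.778²)]^(1/4) = 247.75 K.

ΔT ≈ -158.8 K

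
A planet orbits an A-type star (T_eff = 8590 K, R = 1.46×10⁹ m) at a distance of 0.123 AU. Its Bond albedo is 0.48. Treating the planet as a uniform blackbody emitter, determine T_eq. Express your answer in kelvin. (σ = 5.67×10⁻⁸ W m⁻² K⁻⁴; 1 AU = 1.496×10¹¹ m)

d = 0.123 AU = 1.84×10¹⁰ m.
L = 4πR_⋆²σT_⋆⁴ = 4π(1.46×10⁹)² × 5.67×10⁻⁸ × (8590)⁴ = 8.27×10²⁷ W.
S = L/(4πd²) = 1.94×10⁶ W m⁻².
Energy balance: absorbed = emitted ⇒ πR²·S(1−A) = 4πR²·σT_eq⁴, so T_eq⁴ = S(1−A)/(4σ).
T_eq = [1.94×10⁶ × 0.52 / (4 × 5.67×10⁻⁸)]^(1/4) = (4.46×10¹²)^(1/4) = 1450 K.

T_eq ≈ 1450 K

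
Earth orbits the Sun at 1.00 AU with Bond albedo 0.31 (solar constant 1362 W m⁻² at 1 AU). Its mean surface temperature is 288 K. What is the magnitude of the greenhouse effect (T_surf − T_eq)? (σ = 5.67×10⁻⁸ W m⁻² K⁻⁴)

ΔT ≈ 34.3 K

S = 1362/1.00² = 1362 W m⁻².
T_eq = [S(1−A)/(4σ)]^(1/4) = [1362×0.69/(4×5.67×10⁻⁸)]^(1/4) = 253.7 K.
ΔT = T_surf − T_eq = 288 − 253.7.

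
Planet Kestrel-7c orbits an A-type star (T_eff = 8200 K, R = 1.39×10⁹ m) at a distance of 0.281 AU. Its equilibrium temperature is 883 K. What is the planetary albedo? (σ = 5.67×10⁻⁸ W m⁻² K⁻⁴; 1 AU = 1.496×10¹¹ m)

A ≈ 0.51

d = 0.281 AU = 4.20×10¹⁰ m.
L = 4πR_⋆²σT_⋆⁴ = 4π(1.39×10⁹)² × 5.67×10⁻⁸ × (8200)⁴ = 6.22×10²⁷ W.
S = L/(4πd²) = 2.80×10⁵ W m⁻².
From T_eq⁴ = S(1−A)/(4σ): 1−A = 4σT_eq⁴/S.
1−A = 4 × 5.67×10⁻⁸ × (883)⁴ / 2.80×10⁵ = 0.492.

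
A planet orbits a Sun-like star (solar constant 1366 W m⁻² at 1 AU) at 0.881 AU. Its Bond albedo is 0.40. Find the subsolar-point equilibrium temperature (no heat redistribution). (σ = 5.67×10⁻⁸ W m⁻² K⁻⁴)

T_ss ≈ 369 K

Flux at 0.881 AU: S = 1366/0.881² = 1760 W m⁻².
At the subsolar point the surface absorbs S(1−A) and emits σT⁴ per unit area — no factor of 4, since only the local patch is in balance.
T = [1760 × 0.60 / 5.67×10⁻⁸]^(1/4) = (1.86×10¹⁰)^(1/4) = 369 K.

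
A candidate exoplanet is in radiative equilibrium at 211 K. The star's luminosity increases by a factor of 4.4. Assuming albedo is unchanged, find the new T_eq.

T_eq ∝ L^(1/4) · d^(−1/2).
T′ = 211 × 4.4^(1/4) = 306 K.

T_eq ≈ 306 K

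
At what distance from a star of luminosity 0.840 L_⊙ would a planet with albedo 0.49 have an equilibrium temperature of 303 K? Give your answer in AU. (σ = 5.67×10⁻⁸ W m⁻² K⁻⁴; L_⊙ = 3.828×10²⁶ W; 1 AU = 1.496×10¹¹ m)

d ≈ 0.552 AU

L = 0.840 × 3.828×10²⁶ = 3.22×10²⁶ W.
From T_eq⁴ = L(1−A)/(16πσd²): d = √[L(1−A)/(16πσT_eq⁴)].
d = √[3.22×10²⁶ × 0.51 / (16π × 5.67×10⁻⁸ × (303)⁴)] = 8.26×10¹⁰ m = 0.552 AU.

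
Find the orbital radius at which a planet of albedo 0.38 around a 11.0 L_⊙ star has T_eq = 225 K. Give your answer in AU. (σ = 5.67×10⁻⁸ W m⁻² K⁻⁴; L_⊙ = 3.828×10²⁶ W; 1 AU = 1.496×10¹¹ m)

L = 11.0 × 3.828×10²⁶ = 4.21×10²⁷ W.
From T_eq⁴ = L(1−A)/(16πσd²): d = √[L(1−A)/(16πσT_eq⁴)].
d = √[4.21×10²⁷ × 0.62 / (16π × 5.67×10⁻⁸ × (225)⁴)] = 5.98×10¹¹ m = 4.00 AU.

d ≈ 4.00 AU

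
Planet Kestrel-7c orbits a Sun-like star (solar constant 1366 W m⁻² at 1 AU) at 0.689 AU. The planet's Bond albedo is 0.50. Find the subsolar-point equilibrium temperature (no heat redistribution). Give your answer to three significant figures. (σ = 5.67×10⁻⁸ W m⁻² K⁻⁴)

T_ss ≈ 399 K

Flux at 0.689 AU: S = 1366/0.689² = 2880 W m⁻².
At the subsolar point the surface absorbs S(1−A) and emits σT⁴ per unit area — no factor of 4, since only the local patch is in balance.
T = [2880 × 0.50 / 5.67×10⁻⁸]^(1/4) = (2.54×10¹⁰)^(1/4) = 399 K.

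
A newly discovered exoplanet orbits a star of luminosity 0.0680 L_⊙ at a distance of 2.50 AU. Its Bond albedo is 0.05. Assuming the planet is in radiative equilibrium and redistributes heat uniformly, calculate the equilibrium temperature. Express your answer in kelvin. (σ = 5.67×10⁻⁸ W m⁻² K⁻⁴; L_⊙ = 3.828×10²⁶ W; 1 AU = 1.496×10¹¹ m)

T_eq ≈ 88.7 K

d = 2.50 AU = 3.74×10¹¹ m.
L = 0.0680 × 3.828×10²⁶ = 2.60×10²⁵ W.
Flux: S = L/(4πd²) = 2.60×10²⁵/(4π×(3.74×10¹¹)²) = 14.8 W m⁻².
Energy balance: absorbed = emitted ⇒ πR²·S(1−A) = 4πR²·σT_eq⁴, so T_eq⁴ = S(1−A)/(4σ).
T_eq = [14.8 × 0.95 / (4 × 5.67×10⁻⁸)]^(1/4) = (6.20×10⁷)^(1/4) = 88.7 K.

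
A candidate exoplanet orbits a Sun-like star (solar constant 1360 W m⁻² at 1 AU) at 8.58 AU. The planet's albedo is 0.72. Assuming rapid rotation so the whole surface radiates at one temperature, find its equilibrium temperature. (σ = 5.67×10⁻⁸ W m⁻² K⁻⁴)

T_eq ≈ 69.1 K

Flux at 8.58 AU: S = 1360/8.58² = 18.5 W m⁻².
Energy balance: absorbed = emitted ⇒ πR²·S(1−A) = 4πR²·σT_eq⁴, so T_eq⁴ = S(1−A)/(4σ).
T_eq = [18.5 × 0.28 / (4 × 5.67×10⁻⁸)]^(1/4) = (2.28×10⁷)^(1/4) = 69.1 K.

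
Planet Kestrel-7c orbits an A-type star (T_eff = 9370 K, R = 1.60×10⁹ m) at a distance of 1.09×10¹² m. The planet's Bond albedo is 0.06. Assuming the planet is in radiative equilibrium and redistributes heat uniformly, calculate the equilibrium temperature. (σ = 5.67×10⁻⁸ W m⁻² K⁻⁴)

L = 4πR_⋆²σT_⋆⁴ = 4π(1.60×10⁹)² × 5.67×10⁻⁸ × (9370)⁴ = 1.41×10²⁸ W.
S = L/(4πd²) = 942 W m⁻².
Energy balance: absorbed = emitted ⇒ πR²·S(1−A) = 4πR²·σT_eq⁴, so T_eq⁴ = S(1−A)/(4σ).
T_eq = [942 × 0.94 / (4 × 5.67×10⁻⁸)]^(1/4) = (3.90×10⁹)^(1/4) = 250 K.

T_eq ≈ 250 K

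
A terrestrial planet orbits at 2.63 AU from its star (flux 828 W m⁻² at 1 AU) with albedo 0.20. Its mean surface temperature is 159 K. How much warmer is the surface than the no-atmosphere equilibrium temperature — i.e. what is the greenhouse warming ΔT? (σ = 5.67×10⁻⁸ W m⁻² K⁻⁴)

S = 828/2.63² = 119.7 W m⁻².
T_eq = [S(1−A)/(4σ)]^(1/4) = [119.7×0.80/(4×5.67×10⁻⁸)]^(1/4) = 143.3 K.
ΔT = T_surf − T_eq = 159 − 143.3.

ΔT ≈ 15.7 K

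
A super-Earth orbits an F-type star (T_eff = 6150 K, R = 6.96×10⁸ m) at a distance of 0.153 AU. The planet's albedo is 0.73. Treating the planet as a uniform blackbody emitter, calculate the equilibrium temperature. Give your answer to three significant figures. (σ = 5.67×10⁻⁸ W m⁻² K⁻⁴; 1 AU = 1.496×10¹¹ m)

d = 0.153 AU = 2.29×10¹⁰ m.
L = 4πR_⋆²σT_⋆⁴ = 4π(6.96×10⁸)² × 5.67×10⁻⁸ × (6150)⁴ = 4.94×10²⁶ W.
S = L/(4πd²) = 7.50×10⁴ W m⁻².
Energy balance: absorbed = emitted ⇒ πR²·S(1−A) = 4πR²·σT_eq⁴, so T_eq⁴ = S(1−A)/(4σ).
T_eq = [7.50×10⁴ × 0.27 / (4 × 5.67×10⁻⁸)]^(1/4) = (8.93×10¹⁰)^(1/4) = 547 K.

T_eq ≈ 547 K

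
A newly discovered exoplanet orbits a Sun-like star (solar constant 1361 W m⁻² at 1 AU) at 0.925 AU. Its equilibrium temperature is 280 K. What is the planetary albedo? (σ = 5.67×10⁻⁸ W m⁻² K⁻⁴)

Flux at 0.925 AU: S = 1361/0.925² = 1590 W m⁻².
From T_eq⁴ = S(1−A)/(4σ): 1−A = 4σT_eq⁴/S.
1−A = 4 × 5.67×10⁻⁸ × (280)⁴ / 1590 = 0.876.

A ≈ 0.12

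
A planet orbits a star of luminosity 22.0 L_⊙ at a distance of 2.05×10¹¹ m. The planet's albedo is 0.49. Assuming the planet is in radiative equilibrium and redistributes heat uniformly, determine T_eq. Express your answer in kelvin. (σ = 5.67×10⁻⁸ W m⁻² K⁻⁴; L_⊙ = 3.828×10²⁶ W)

T_eq ≈ 435 K

L = 22.0 × 3.828×10²⁶ = 8.42×10²⁷ W.
Flux: S = L/(4πd²) = 8.42×10²⁷/(4π×(2.05×10¹¹)²) = 1.59×10⁴ W m⁻².
Energy balance: absorbed = emitted ⇒ πR²·S(1−A) = 4πR²·σT_eq⁴, so T_eq⁴ = S(1−A)/(4σ).
T_eq = [1.59×10⁴ × 0.51 / (4 × 5.67×10⁻⁸)]^(1/4) = (3.59×10¹⁰)^(1/4) = 435 K.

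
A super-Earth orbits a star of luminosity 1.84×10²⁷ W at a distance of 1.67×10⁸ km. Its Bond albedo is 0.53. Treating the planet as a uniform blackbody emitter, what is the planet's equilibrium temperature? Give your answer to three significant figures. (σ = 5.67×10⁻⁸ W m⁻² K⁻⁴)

d = 1.67×10⁸ km = 1.67×10¹¹ m.
Flux: S = L/(4πd²) = 1.84×10²⁷/(4π×(1.67×10¹¹)²) = 5250 W m⁻².
Energy balance: absorbed = emitted ⇒ πR²·S(1−A) = 4πR²·σT_eq⁴, so T_eq⁴ = S(1−A)/(4σ).
T_eq = [5250 × 0.47 / (4 × 5.67×10⁻⁸)]^(1/4) = (1.09×10¹⁰)^(1/4) = 323 K.

T_eq ≈ 323 K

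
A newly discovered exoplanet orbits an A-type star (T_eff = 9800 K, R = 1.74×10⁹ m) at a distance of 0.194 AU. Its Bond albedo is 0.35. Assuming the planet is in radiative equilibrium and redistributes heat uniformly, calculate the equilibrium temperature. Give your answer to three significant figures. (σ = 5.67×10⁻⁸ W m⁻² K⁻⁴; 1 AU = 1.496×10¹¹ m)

T_eq ≈ 1520 K

d = 0.194 AU = 2.90×10¹⁰ m.
L = 4πR_⋆²σT_⋆⁴ = 4π(1.74×10⁹)² × 5.67×10⁻⁸ × (9800)⁴ = 1.99×10²⁸ W.
S = L/(4πd²) = 1.88×10⁶ W m⁻².
Energy balance: absorbed = emitted ⇒ πR²·S(1−A) = 4πR²·σT_eq⁴, so T_eq⁴ = S(1−A)/(4σ).
T_eq = [1.88×10⁶ × 0.65 / (4 × 5.67×10⁻⁸)]^(1/4) = (5.39×10¹²)^(1/4) = 1520 K.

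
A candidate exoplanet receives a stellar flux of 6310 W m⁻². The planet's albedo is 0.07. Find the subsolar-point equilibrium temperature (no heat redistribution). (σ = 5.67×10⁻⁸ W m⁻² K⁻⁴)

T_ss ≈ 567 K

At the subsolar point the surface absorbs S(1−A) and emits σT⁴ per unit area — no factor of 4, since only the local patch is in balance.
T = [6310 × 0.93 / 5.67×10⁻⁸]^(1/4) = (1.03×10¹¹)^(1/4) = 567 K.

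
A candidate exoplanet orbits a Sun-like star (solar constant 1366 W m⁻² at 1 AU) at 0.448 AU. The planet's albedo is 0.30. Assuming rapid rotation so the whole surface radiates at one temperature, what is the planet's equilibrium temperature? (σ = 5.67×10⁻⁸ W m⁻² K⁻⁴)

Flux at 0.448 AU: S = 1366/0.448² = 6810 W m⁻².
Energy balance: absorbed = emitted ⇒ πR²·S(1−A) = 4πR²·σT_eq⁴, so T_eq⁴ = S(1−A)/(4σ).
T_eq = [6810 × 0.70 / (4 × 5.67×10⁻⁸)]^(1/4) = (2.10×10¹⁰)^(1/4) = 381 K.

T_eq ≈ 381 K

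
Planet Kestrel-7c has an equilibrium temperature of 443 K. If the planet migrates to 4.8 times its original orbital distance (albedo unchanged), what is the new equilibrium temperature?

T_eq ≈ 202 K

T_eq ∝ L^(1/4) · d^(−1/2).
T′ = 443 / 4.8^(1/2) = 202 K.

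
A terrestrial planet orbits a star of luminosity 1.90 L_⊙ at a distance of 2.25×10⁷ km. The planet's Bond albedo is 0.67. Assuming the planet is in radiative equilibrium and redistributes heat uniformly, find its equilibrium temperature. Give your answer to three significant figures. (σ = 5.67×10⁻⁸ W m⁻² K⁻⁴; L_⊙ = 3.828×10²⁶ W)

d = 2.25×10⁷ km = 2.25×10¹⁰ m.
L = 1.90 × 3.828×10²⁶ = 7.27×10²⁶ W.
Flux: S = L/(4πd²) = 7.27×10²⁶/(4π×(2.25×10¹⁰)²) = 1.14×10⁵ W m⁻².
Energy balance: absorbed = emitted ⇒ πR²·S(1−A) = 4πR²·σT_eq⁴, so T_eq⁴ = S(1−A)/(4σ).
T_eq = [1.14×10⁵ × 0.33 / (4 × 5.67×10⁻⁸)]^(1/4) = (1.66×10¹¹)^(1/4) = 639 K.

T_eq ≈ 639 K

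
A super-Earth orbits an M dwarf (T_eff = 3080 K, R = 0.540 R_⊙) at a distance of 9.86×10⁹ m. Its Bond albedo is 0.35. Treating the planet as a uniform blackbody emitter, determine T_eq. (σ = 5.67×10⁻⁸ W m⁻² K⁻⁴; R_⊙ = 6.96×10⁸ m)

R_⋆ = 0.540 × 6.96×10⁸ = 3.76×10⁸ m.
L = 4πR_⋆²σT_⋆⁴ = 4π(3.76×10⁸)² × 5.67×10⁻⁸ × (3080)⁴ = 9.06×10²⁴ W.
S = L/(4πd²) = 7410 W m⁻².
Energy balance: absorbed = emitted ⇒ πR²·S(1−A) = 4πR²·σT_eq⁴, so T_eq⁴ = S(1−A)/(4σ).
T_eq = [7410 × 0.65 / (4 × 5.67×10⁻⁸)]^(1/4) = (2.12×10¹⁰)^(1/4) = 382 K.

T_eq ≈ 382 K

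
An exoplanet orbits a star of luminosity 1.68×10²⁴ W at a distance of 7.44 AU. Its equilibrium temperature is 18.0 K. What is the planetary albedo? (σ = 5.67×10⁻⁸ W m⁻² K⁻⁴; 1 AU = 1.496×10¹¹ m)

d = 7.44 AU = 1.11×10¹² m.
Flux: S = L/(4πd²) = 1.68×10²⁴/(4π×(1.11×10¹²)²) = 0.108 W m⁻².
From T_eq⁴ = S(1−A)/(4σ): 1−A = 4σT_eq⁴/S.
1−A = 4 × 5.67×10⁻⁸ × (18.0)⁴ / 0.108 = 0.221.

A ≈ 0.78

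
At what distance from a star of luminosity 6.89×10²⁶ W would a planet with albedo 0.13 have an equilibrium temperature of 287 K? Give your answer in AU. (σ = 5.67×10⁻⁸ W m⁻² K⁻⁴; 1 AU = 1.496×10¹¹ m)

d ≈ 1.18 AU

From T_eq⁴ = L(1−A)/(16πσd²): d = √[L(1−A)/(16πσT_eq⁴)].
d = √[6.89×10²⁶ × 0.87 / (16π × 5.67×10⁻⁸ × (287)⁴)] = 1.76×10¹¹ m = 1.18 AU.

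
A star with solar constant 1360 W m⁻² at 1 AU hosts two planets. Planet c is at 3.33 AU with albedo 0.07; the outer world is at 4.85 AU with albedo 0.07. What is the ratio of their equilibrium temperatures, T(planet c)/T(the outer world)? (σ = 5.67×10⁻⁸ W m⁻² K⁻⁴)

T_eq = [S₀(1−A)/(4σd²)]^(1/4), so T ∝ (1−A)^(1/4) / √d.
T₁ = [1360×0.93/(4×5.67×10⁻⁸×3.33²)]^(1/4) = 149.75 K.
T₂ = [1360×0.93/(4×5.67×10⁻⁸×4.85²)]^(1/4) = 124.09 K.

T₁/T₂ ≈ 1.207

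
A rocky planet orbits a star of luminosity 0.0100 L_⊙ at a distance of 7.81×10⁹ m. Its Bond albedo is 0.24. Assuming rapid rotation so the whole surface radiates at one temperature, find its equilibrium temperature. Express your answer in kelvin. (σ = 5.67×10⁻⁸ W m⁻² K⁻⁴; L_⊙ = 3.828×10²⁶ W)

L = 0.0100 × 3.828×10²⁶ = 3.83×10²⁴ W.
Flux: S = L/(4πd²) = 3.83×10²⁴/(4π×(7.81×10⁹)²) = 4990 W m⁻².
Energy balance: absorbed = emitted ⇒ πR²·S(1−A) = 4πR²·σT_eq⁴, so T_eq⁴ = S(1−A)/(4σ).
T_eq = [4990 × 0.76 / (4 × 5.67×10⁻⁸)]^(1/4) = (1.67×10¹⁰)^(1/4) = 360 K.

T_eq ≈ 360 K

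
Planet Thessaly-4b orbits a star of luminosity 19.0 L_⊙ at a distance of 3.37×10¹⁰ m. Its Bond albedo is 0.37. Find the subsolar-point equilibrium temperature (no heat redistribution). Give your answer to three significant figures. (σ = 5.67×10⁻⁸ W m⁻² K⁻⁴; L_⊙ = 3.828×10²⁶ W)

L = 19.0 × 3.828×10²⁶ = 7.27×10²⁷ W.
Flux: S = L/(4πd²) = 7.27×10²⁷/(4π×(3.37×10¹⁰)²) = 5.10×10⁵ W m⁻².
At the subsolar point the surface absorbs S(1−A) and emits σT⁴ per unit area — no factor of 4, since only the local patch is in balance.
T = [5.10×10⁵ × 0.63 / 5.67×10⁻⁸]^(1/4) = (5.66×10¹²)^(1/4) = 1540 K.

T_ss ≈ 1540 K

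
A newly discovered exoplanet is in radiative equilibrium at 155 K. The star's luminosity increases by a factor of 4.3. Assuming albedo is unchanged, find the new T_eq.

T_eq ≈ 223 K

T_eq ∝ L^(1/4) · d^(−1/2).
T′ = 155 × 4.3^(1/4) = 223 K.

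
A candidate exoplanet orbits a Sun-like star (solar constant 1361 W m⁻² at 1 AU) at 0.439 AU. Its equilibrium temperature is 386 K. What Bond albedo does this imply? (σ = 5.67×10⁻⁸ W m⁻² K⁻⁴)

Flux at 0.439 AU: S = 1361/0.439² = 7060 W m⁻².
From T_eq⁴ = S(1−A)/(4σ): 1−A = 4σT_eq⁴/S.
1−A = 4 × 5.67×10⁻⁸ × (386)⁴ / 7060 = 0.713.

A ≈ 0.29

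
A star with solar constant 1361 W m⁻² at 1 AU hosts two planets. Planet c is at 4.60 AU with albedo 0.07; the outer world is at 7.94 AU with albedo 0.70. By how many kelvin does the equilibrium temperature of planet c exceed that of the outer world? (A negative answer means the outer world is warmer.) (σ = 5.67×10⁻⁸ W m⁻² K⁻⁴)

T_eq = [S₀(1−A)/(4σd²)]^(1/4), so T ∝ (1−A)^(1/4) / √d.
T₁ = [1361×0.93/(4×5.67×10⁻⁸×4.60²)]^(1/4) = 127.44 K.
T₂ = [1361×0.30/(4×5.67×10⁻⁸×7.94²)]^(1/4) = 73.10 K.

ΔT ≈ 54.3 K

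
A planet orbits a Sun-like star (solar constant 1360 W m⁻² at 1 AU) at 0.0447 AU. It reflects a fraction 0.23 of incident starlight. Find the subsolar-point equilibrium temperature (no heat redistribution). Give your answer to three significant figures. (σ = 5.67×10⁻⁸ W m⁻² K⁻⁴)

T_ss ≈ 1740 K

Flux at 0.0447 AU: S = 1360/0.0447² = 6.81×10⁵ W m⁻².
At the subsolar point the surface absorbs S(1−A) and emits σT⁴ per unit area — no factor of 4, since only the local patch is in balance.
T = [6.81×10⁵ × 0.77 / 5.67×10⁻⁸]^(1/4) = (9.24×10¹²)^(1/4) = 1740 K.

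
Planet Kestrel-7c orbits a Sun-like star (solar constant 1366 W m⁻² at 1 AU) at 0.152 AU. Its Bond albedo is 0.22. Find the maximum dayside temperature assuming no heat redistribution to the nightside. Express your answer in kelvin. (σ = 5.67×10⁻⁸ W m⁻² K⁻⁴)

T_ss ≈ 950 K

Flux at 0.152 AU: S = 1366/0.152² = 5.91×10⁴ W m⁻².
With no redistribution each surface element balances locally: S(1−A) = σT⁴.
T = [5.91×10⁴ × 0.78 / 5.67×10⁻⁸]^(1/4) = (8.13×10¹¹)^(1/4) = 950 K.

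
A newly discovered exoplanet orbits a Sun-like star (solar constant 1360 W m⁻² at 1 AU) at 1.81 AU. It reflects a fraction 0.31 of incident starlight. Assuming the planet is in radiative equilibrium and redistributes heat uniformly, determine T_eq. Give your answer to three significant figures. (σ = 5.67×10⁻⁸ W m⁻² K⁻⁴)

T_eq ≈ 189 K

Flux at 1.81 AU: S = 1360/1.81² = 415 W m⁻².
Energy balance: absorbed = emitted ⇒ πR²·S(1−A) = 4πR²·σT_eq⁴, so T_eq⁴ = S(1−A)/(4σ).
T_eq = [415 × 0.69 / (4 × 5.67×10⁻⁸)]^(1/4) = (1.26×10⁹)^(1/4) = 189 K.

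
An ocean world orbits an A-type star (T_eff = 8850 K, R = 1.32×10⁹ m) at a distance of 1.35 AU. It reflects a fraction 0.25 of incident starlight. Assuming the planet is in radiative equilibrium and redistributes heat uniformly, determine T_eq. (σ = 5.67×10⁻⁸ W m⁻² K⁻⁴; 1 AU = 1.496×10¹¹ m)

T_eq ≈ 471 K

d = 1.35 AU = 2.02×10¹¹ m.
L = 4πR_⋆²σT_⋆⁴ = 4π(1.32×10⁹)² × 5.67×10⁻⁸ × (8850)⁴ = 7.62×10²⁷ W.
S = L/(4πd²) = 1.49×10⁴ W m⁻².
Energy balance: absorbed = emitted ⇒ πR²·S(1−A) = 4πR²·σT_eq⁴, so T_eq⁴ = S(1−A)/(4σ).
T_eq = [1.49×10⁴ × 0.75 / (4 × 5.67×10⁻⁸)]^(1/4) = (4.91×10¹⁰)^(1/4) = 471 K.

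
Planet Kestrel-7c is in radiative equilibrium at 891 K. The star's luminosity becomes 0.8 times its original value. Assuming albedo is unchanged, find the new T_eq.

T_eq ∝ L^(1/4) · d^(−1/2).
T′ = 891 × 0.8^(1/4) = 843 K.

T_eq ≈ 843 K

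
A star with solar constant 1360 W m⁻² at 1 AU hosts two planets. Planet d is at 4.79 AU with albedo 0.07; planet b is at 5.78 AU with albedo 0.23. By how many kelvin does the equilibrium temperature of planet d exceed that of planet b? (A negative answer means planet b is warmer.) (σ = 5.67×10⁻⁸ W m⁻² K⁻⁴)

ΔT ≈ 16.4 K

T_eq = [S₀(1−A)/(4σd²)]^(1/4), so T ∝ (1−A)^(1/4) / √d.
T₁ = [1360×0.93/(4×5.67×10⁻⁸×4.79²)]^(1/4) = 124.86 K.
T₂ = [1360×0.77/(4×5.67×10⁻⁸×5.78²)]^(1/4) = 108.43 K.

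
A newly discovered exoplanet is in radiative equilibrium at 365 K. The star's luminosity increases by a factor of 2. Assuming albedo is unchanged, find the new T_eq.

T_eq ≈ 434 K

T_eq ∝ L^(1/4) · d^(−1/2).
T′ = 365 × 2^(1/4) = 434 K.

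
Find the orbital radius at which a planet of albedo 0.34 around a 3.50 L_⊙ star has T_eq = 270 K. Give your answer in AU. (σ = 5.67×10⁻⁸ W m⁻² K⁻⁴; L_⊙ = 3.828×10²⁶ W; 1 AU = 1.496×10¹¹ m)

L = 3.50 × 3.828×10²⁶ = 1.34×10²⁷ W.
From T_eq⁴ = L(1−A)/(16πσd²): d = √[L(1−A)/(16πσT_eq⁴)].
d = √[1.34×10²⁷ × 0.66 / (16π × 5.67×10⁻⁸ × (270)⁴)] = 2.42×10¹¹ m = 1.62 AU.

d ≈ 1.62 AU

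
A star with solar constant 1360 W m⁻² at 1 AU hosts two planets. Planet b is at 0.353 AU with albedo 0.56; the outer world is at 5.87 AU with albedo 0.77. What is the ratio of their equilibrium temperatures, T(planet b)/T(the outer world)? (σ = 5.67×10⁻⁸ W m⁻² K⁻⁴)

T₁/T₂ ≈ 4.796

T_eq = [S₀(1−A)/(4σd²)]^(1/4), so T ∝ (1−A)^(1/4) / √d.
T₁ = [1360×0.44/(4×5.67×10⁻⁸×0.353²)]^(1/4) = 381.46 K.
T₂ = [1360×0.23/(4×5.67×10⁻⁸×5.87²)]^(1/4) = 79.54 K.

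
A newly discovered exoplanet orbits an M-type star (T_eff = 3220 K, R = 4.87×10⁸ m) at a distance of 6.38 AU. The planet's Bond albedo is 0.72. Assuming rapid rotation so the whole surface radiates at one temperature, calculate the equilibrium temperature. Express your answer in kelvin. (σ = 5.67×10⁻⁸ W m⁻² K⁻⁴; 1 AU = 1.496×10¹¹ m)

T_eq ≈ 37.4 K

d = 6.38 AU = 9.54×10¹¹ m.
L = 4πR_⋆²σT_⋆⁴ = 4π(4.87×10⁸)² × 5.67×10⁻⁸ × (3220)⁴ = 1.82×10²⁵ W.
S = L/(4πd²) = 1.59 W m⁻².
Energy balance: absorbed = emitted ⇒ πR²·S(1−A) = 4πR²·σT_eq⁴, so T_eq⁴ = S(1−A)/(4σ).
T_eq = [1.59 × 0.28 / (4 × 5.67×10⁻⁸)]^(1/4) = (1.96×10⁶)^(1/4) = 37.4 K.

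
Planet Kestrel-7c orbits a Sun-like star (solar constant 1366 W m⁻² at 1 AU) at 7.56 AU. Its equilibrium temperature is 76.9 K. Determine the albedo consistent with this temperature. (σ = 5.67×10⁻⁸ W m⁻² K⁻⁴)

Flux at 7.56 AU: S = 1366/7.56² = 23.9 W m⁻².
From T_eq⁴ = S(1−A)/(4σ): 1−A = 4σT_eq⁴/S.
1−A = 4 × 5.67×10⁻⁸ × (76.9)⁴ / 23.9 = 0.332.

A ≈ 0.67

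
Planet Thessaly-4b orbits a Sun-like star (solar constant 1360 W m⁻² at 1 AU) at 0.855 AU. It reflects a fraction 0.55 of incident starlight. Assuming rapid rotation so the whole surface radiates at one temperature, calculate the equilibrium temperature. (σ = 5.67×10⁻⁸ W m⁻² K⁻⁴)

Flux at 0.855 AU: S = 1360/0.855² = 1860 W m⁻².
Energy balance: absorbed = emitted ⇒ πR²·S(1−A) = 4πR²·σT_eq⁴, so T_eq⁴ = S(1−A)/(4σ).
T_eq = [1860 × 0.45 / (4 × 5.67×10⁻⁸)]^(1/4) = (3.69×10⁹)^(1/4) = 246 K.

T_eq ≈ 246 K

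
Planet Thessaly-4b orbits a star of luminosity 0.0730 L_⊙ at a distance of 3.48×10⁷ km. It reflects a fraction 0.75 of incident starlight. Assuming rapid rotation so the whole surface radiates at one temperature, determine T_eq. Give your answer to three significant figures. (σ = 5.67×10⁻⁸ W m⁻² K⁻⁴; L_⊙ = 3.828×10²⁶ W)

T_eq ≈ 212 K

d = 3.48×10⁷ km = 3.48×10¹⁰ m.
L = 0.0730 × 3.828×10²⁶ = 2.79×10²⁵ W.
Flux: S = L/(4πd²) = 2.79×10²⁵/(4π×(3.48×10¹⁰)²) = 1840 W m⁻².
Energy balance: absorbed = emitted ⇒ πR²·S(1−A) = 4πR²·σT_eq⁴, so T_eq⁴ = S(1−A)/(4σ).
T_eq = [1840 × 0.25 / (4 × 5.67×10⁻⁸)]^(1/4) = (2.02×10⁹)^(1/4) = 212 K.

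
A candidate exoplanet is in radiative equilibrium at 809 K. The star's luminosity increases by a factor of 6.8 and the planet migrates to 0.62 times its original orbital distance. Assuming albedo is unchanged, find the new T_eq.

T_eq ≈ 1660 K

T_eq ∝ L^(1/4) · d^(−1/2).
T′ = 809 × 6.8^(1/4) / 0.62^(1/2) = 1660 K.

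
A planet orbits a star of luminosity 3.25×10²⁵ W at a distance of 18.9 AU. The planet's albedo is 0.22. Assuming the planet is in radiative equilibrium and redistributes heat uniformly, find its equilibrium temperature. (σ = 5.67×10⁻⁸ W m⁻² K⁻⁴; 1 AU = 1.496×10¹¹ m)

d = 18.9 AU = 2.83×10¹² m.
Flux: S = L/(4πd²) = 3.25×10²⁵/(4π×(2.83×10¹²)²) = 0.324 W m⁻².
Energy balance: absorbed = emitted ⇒ πR²·S(1−A) = 4πR²·σT_eq⁴, so T_eq⁴ = S(1−A)/(4σ).
T_eq = [0.324 × 0.78 / (4 × 5.67×10⁻⁸)]^(1/4) = (1.11×10⁶)^(1/4) = 32.5 K.

T_eq ≈ 32.5 K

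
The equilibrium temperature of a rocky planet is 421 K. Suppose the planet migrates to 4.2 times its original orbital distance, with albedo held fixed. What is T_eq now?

T_eq ∝ L^(1/4) · d^(−1/2).
T′ = 421 / 4.2^(1/2) = 205 K.

T_eq ≈ 205 K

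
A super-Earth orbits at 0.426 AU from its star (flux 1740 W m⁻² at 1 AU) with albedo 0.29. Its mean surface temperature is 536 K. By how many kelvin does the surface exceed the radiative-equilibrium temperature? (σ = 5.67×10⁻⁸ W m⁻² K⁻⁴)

S = 1740/0.426² = 9588 W m⁻².
T_eq = [S(1−A)/(4σ)]^(1/4) = [9588×0.71/(4×5.67×10⁻⁸)]^(1/4) = 416.2 K.
ΔT = T_surf − T_eq = 536 − 416.2.

ΔT ≈ 119.8 K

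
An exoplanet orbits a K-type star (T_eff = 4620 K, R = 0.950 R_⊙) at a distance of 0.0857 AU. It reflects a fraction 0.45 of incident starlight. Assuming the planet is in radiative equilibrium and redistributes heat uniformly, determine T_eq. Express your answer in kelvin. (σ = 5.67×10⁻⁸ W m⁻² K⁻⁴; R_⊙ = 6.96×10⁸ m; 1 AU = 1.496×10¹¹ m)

R_⋆ = 0.950 × 6.96×10⁸ = 6.61×10⁸ m.
d = 0.0857 AU = 1.28×10¹⁰ m.
L = 4πR_⋆²σT_⋆⁴ = 4π(6.61×10⁸)² × 5.67×10⁻⁸ × (4620)⁴ = 1.42×10²⁶ W.
S = L/(4πd²) = 6.87×10⁴ W m⁻².
Energy balance: absorbed = emitted ⇒ πR²·S(1−A) = 4πR²·σT_eq⁴, so T_eq⁴ = S(1−A)/(4σ).
T_eq = [6.87×10⁴ × 0.55 / (4 × 5.67×10⁻⁸)]^(1/4) = (1.67×10¹¹)^(1/4) = 639 K.

T_eq ≈ 639 K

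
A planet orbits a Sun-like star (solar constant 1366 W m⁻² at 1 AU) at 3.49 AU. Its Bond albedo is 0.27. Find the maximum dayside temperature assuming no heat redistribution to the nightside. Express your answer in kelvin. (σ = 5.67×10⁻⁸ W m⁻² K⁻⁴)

Flux at 3.49 AU: S = 1366/3.49² = 112 W m⁻².
With no redistribution each surface element balances locally: S(1−A) = σT⁴.
T = [112 × 0.73 / 5.67×10⁻⁸]^(1/4) = (1.44×10⁹)^(1/4) = 195 K.

T_ss ≈ 195 K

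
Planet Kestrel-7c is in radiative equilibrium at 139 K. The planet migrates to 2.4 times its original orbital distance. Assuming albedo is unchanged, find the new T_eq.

T_eq ∝ L^(1/4) · d^(−1/2).
T′ = 139 / 2.4^(1/2) = 89.7 K.

T_eq ≈ 89.7 K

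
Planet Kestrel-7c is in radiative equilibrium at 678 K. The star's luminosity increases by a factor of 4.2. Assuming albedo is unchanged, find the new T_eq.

T_eq ≈ 971 K

T_eq ∝ L^(1/4) · d^(−1/2).
T′ = 678 × 4.2^(1/4) = 971 K.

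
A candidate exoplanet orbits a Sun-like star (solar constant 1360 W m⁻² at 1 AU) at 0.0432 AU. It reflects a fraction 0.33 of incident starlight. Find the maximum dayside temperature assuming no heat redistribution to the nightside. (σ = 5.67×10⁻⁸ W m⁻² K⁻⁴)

Flux at 0.0432 AU: S = 1360/0.0432² = 7.29×10⁵ W m⁻².
With no redistribution each surface element balances locally: S(1−A) = σT⁴.
T = [7.29×10⁵ × 0.67 / 5.67×10⁻⁸]^(1/4) = (8.61×10¹²)^(1/4) = 1710 K.

T_ss ≈ 1710 K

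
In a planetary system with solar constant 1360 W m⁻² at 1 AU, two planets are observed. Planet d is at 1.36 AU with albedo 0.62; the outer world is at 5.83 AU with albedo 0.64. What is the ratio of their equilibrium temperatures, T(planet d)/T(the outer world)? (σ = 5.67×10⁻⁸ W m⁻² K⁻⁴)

T₁/T₂ ≈ 2.099

T_eq = [S₀(1−A)/(4σd²)]^(1/4), so T ∝ (1−A)^(1/4) / √d.
T₁ = [1360×0.38/(4×5.67×10⁻⁸×1.36²)]^(1/4) = 187.35 K.
T₂ = [1360×0.36/(4×5.67×10⁻⁸×5.83²)]^(1/4) = 89.27 K.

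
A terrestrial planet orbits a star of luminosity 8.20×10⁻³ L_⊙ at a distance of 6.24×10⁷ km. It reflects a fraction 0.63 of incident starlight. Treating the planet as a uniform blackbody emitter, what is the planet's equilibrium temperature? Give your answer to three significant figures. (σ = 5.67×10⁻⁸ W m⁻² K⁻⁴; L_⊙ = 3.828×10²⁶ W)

d = 6.24×10⁷ km = 6.24×10¹⁰ m.
L = 8.20×10⁻³ × 3.828×10²⁶ = 3.14×10²⁴ W.
Flux: S = L/(4πd²) = 3.14×10²⁴/(4π×(6.24×10¹⁰)²) = 64.2 W m⁻².
Energy balance: absorbed = emitted ⇒ πR²·S(1−A) = 4πR²·σT_eq⁴, so T_eq⁴ = S(1−A)/(4σ).
T_eq = [64.2 × 0.37 / (4 × 5.67×10⁻⁸)]^(1/4) = (1.05×10⁸)^(1/4) = 101 K.

T_eq ≈ 101 K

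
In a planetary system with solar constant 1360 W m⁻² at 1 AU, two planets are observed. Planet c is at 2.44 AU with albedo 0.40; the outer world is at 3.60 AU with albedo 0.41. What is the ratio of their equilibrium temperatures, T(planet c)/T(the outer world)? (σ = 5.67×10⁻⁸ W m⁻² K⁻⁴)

T_eq = [S₀(1−A)/(4σd²)]^(1/4), so T ∝ (1−A)^(1/4) / √d.
T₁ = [1360×0.60/(4×5.67×10⁻⁸×2.44²)]^(1/4) = 156.79 K.
T₂ = [1360×0.59/(4×5.67×10⁻⁸×3.60²)]^(1/4) = 128.54 K.

T₁/T₂ ≈ 1.220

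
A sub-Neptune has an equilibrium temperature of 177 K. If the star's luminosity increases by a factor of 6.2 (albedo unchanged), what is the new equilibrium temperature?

T_eq ∝ L^(1/4) · d^(−1/2).
T′ = 177 × 6.2^(1/4) = 279 K.

T_eq ≈ 279 K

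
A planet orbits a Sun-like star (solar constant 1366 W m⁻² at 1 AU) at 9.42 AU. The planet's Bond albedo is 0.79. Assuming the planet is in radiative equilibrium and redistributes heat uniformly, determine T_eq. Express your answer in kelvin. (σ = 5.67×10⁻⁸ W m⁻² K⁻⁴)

T_eq ≈ 61.4 K

Flux at 9.42 AU: S = 1366/9.42² = 15.4 W m⁻².
Energy balance: absorbed = emitted ⇒ πR²·S(1−A) = 4πR²·σT_eq⁴, so T_eq⁴ = S(1−A)/(4σ).
T_eq = [15.4 × 0.21 / (4 × 5.67×10⁻⁸)]^(1/4) = (1.43×10⁷)^(1/4) = 61.4 K.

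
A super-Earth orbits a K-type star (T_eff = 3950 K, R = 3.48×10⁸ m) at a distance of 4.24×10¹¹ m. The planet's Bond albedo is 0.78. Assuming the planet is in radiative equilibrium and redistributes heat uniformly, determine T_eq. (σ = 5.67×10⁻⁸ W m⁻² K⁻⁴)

L = 4πR_⋆²σT_⋆⁴ = 4π(3.48×10⁸)² × 5.67×10⁻⁸ × (3950)⁴ = 2.10×10²⁵ W.
S = L/(4πd²) = 9.30 W m⁻².
Energy balance: absorbed = emitted ⇒ πR²·S(1−A) = 4πR²·σT_eq⁴, so T_eq⁴ = S(1−A)/(4σ).
T_eq = [9.30 × 0.22 / (4 × 5.67×10⁻⁸)]^(1/4) = (9.02×10⁶)^(1/4) = 54.8 K.

T_eq ≈ 54.8 K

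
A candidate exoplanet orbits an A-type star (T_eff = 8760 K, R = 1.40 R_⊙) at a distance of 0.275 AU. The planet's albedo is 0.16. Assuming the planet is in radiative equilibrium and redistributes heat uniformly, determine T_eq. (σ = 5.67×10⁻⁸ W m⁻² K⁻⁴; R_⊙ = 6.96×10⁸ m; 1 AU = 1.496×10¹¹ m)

R_⋆ = 1.40 × 6.96×10⁸ = 9.74×10⁸ m.
d = 0.275 AU = 4.11×10¹⁰ m.
L = 4πR_⋆²σT_⋆⁴ = 4π(9.74×10⁸)² × 5.67×10⁻⁸ × (8760)⁴ = 3.98×10²⁷ W.
S = L/(4πd²) = 1.87×10⁵ W m⁻².
Energy balance: absorbed = emitted ⇒ πR²·S(1−A) = 4πR²·σT_eq⁴, so T_eq⁴ = S(1−A)/(4σ).
T_eq = [1.87×10⁵ × 0.84 / (4 × 5.67×10⁻⁸)]^(1/4) = (6.94×10¹¹)^(1/4) = 913 K.

T_eq ≈ 913 K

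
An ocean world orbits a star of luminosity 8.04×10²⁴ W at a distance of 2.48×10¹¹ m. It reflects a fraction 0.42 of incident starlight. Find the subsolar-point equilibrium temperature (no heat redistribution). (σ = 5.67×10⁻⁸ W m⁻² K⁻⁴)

Flux: S = L/(4πd²) = 8.04×10²⁴/(4π×(2.48×10¹¹)²) = 10.4 W m⁻².
At the subsolar point the surface absorbs S(1−A) and emits σT⁴ per unit area — no factor of 4, since only the local patch is in balance.
T = [10.4 × 0.58 / 5.67×10⁻⁸]^(1/4) = (1.06×10⁸)^(1/4) = 102 K.

T_ss ≈ 102 K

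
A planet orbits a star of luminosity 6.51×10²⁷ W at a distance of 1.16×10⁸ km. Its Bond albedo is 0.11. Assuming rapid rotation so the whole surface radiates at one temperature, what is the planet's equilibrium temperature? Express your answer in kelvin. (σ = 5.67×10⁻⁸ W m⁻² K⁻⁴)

T_eq ≈ 623 K

d = 1.16×10⁸ km = 1.16×10¹¹ m.
Flux: S = L/(4πd²) = 6.51×10²⁷/(4π×(1.16×10¹¹)²) = 3.85×10⁴ W m⁻².
Energy balance: absorbed = emitted ⇒ πR²·S(1−A) = 4πR²·σT_eq⁴, so T_eq⁴ = S(1−A)/(4σ).
T_eq = [3.85×10⁴ × 0.89 / (4 × 5.67×10⁻⁸)]^(1/4) = (1.51×10¹¹)^(1/4) = 623 K.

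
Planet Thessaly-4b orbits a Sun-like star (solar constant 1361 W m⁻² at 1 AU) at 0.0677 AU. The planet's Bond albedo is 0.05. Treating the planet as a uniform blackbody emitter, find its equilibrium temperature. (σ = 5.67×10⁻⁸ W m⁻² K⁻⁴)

T_eq ≈ 1060 K

Flux at 0.0677 AU: S = 1361/0.0677² = 2.97×10⁵ W m⁻².
Energy balance: absorbed = emitted ⇒ πR²·S(1−A) = 4πR²·σT_eq⁴, so T_eq⁴ = S(1−A)/(4σ).
T_eq = [2.97×10⁵ × 0.95 / (4 × 5.67×10⁻⁸)]^(1/4) = (1.24×10¹²)^(1/4) = 1060 K.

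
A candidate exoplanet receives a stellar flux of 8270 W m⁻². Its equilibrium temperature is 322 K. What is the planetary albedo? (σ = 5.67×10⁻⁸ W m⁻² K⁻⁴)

From T_eq⁴ = S(1−A)/(4σ): 1−A = 4σT_eq⁴/S.
1−A = 4 × 5.67×10⁻⁸ × (322)⁴ / 8270 = 0.295.

A ≈ 0.71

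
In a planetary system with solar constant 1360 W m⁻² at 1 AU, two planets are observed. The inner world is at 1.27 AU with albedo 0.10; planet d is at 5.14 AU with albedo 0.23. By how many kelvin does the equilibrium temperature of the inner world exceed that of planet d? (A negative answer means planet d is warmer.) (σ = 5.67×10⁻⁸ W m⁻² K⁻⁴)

ΔT ≈ 125.5 K

T_eq = [S₀(1−A)/(4σd²)]^(1/4), so T ∝ (1−A)^(1/4) / √d.
T₁ = [1360×0.90/(4×5.67×10⁻⁸×1.27²)]^(1/4) = 240.51 K.
T₂ = [1360×0.77/(4×5.67×10⁻⁸×5.14²)]^(1/4) = 114.98 K.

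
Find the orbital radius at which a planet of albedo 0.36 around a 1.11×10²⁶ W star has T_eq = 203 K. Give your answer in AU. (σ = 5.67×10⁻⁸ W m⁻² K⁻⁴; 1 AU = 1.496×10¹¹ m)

From T_eq⁴ = L(1−A)/(16πσd²): d = √[L(1−A)/(16πσT_eq⁴)].
d = √[1.11×10²⁶ × 0.64 / (16π × 5.67×10⁻⁸ × (203)⁴)] = 1.21×10¹¹ m = 0.810 AU.

d ≈ 0.810 AU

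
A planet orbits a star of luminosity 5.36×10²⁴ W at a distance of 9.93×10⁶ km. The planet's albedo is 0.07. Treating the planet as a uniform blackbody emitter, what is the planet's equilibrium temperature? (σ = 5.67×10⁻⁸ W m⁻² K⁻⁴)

T_eq ≈ 365 K

d = 9.93×10⁶ km = 9.93×10⁹ m.
Flux: S = L/(4πd²) = 5.36×10²⁴/(4π×(9.93×10⁹)²) = 4330 W m⁻².
Energy balance: absorbed = emitted ⇒ πR²·S(1−A) = 4πR²·σT_eq⁴, so T_eq⁴ = S(1−A)/(4σ).
T_eq = [4330 × 0.93 / (4 × 5.67×10⁻⁸)]^(1/4) = (1.77×10¹⁰)^(1/4) = 365 K.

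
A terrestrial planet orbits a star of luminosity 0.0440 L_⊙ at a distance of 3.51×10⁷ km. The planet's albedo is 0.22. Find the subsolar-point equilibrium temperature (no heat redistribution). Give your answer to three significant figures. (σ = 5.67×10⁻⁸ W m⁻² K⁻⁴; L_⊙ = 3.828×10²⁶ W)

T_ss ≈ 350 K

d = 3.51×10⁷ km = 3.51×10¹⁰ m.
L = 0.0440 × 3.828×10²⁶ = 1.68×10²⁵ W.
Flux: S = L/(4πd²) = 1.68×10²⁵/(4π×(3.51×10¹⁰)²) = 1090 W m⁻².
At the subsolar point the surface absorbs S(1−A) and emits σT⁴ per unit area — no factor of 4, since only the local patch is in balance.
T = [1090 × 0.78 / 5.67×10⁻⁸]^(1/4) = (1.50×10¹⁰)^(1/4) = 350 K.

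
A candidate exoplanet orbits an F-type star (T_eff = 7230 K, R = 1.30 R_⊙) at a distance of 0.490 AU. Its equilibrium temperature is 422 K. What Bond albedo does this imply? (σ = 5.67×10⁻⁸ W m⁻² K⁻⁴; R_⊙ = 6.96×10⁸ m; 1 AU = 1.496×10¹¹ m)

A ≈ 0.70

R_⋆ = 1.30 × 6.96×10⁸ = 9.05×10⁸ m.
d = 0.490 AU = 7.33×10¹⁰ m.
L = 4πR_⋆²σT_⋆⁴ = 4π(9.05×10⁸)² × 5.67×10⁻⁸ × (7230)⁴ = 1.59×10²⁷ W.
S = L/(4πd²) = 2.36×10⁴ W m⁻².
From T_eq⁴ = S(1−A)/(4σ): 1−A = 4σT_eq⁴/S.
1−A = 4 × 5.67×10⁻⁸ × (422)⁴ / 2.36×10⁴ = 0.305.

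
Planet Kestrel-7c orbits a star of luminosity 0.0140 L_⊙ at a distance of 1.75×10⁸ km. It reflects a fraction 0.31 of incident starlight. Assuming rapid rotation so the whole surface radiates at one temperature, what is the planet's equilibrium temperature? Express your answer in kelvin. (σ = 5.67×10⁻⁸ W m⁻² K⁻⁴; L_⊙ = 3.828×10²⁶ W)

d = 1.75×10⁸ km = 1.75×10¹¹ m.
L = 0.0140 × 3.828×10²⁶ = 5.36×10²⁴ W.
Flux: S = L/(4πd²) = 5.36×10²⁴/(4π×(1.75×10¹¹)²) = 13.9 W m⁻².
Energy balance: absorbed = emitted ⇒ πR²·S(1−A) = 4πR²·σT_eq⁴, so T_eq⁴ = S(1−A)/(4σ).
T_eq = [13.9 × 0.69 / (4 × 5.67×10⁻⁸)]^(1/4) = (4.24×10⁷)^(1/4) = 80.7 K.

T_eq ≈ 80.7 K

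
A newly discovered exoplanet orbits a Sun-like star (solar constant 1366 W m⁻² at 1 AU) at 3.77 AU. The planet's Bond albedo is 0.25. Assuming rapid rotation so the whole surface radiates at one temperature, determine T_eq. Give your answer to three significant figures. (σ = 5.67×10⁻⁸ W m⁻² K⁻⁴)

T_eq ≈ 134 K

Flux at 3.77 AU: S = 1366/3.77² = 96.1 W m⁻².
Energy balance: absorbed = emitted ⇒ πR²·S(1−A) = 4πR²·σT_eq⁴, so T_eq⁴ = S(1−A)/(4σ).
T_eq = [96.1 × 0.75 / (4 × 5.67×10⁻⁸)]^(1/4) = (3.18×10⁸)^(1/4) = 134 K.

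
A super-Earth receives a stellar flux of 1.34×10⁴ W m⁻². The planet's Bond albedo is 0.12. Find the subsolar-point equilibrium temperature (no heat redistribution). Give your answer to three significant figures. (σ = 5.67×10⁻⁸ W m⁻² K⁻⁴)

T_ss ≈ 675 K

At the subsolar point the surface absorbs S(1−A) and emits σT⁴ per unit area — no factor of 4, since only the local patch is in balance.
T = [1.34×10⁴ × 0.88 / 5.67×10⁻⁸]^(1/4) = (2.08×10¹¹)^(1/4) = 675 K.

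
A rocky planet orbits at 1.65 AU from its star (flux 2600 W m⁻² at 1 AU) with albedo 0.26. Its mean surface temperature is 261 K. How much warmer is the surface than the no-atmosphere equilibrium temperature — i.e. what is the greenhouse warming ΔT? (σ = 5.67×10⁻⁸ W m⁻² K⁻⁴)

ΔT ≈ 24.7 K

S = 2600/1.65² = 955.0 W m⁻².
T_eq = [S(1−A)/(4σ)]^(1/4) = [955.0×0.74/(4×5.67×10⁻⁸)]^(1/4) = 236.3 K.
ΔT = T_surf − T_eq = 261 − 236.3.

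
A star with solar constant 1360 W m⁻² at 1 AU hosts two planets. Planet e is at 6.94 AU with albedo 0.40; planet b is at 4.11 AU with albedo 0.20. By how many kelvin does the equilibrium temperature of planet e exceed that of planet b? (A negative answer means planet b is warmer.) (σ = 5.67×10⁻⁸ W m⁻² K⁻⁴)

T_eq = [S₀(1−A)/(4σd²)]^(1/4), so T ∝ (1−A)^(1/4) / √d.
T₁ = [1360×0.60/(4×5.67×10⁻⁸×6.94²)]^(1/4) = 92.97 K.
T₂ = [1360×0.80/(4×5.67×10⁻⁸×4.11²)]^(1/4) = 129.82 K.

ΔT ≈ -36.8 K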